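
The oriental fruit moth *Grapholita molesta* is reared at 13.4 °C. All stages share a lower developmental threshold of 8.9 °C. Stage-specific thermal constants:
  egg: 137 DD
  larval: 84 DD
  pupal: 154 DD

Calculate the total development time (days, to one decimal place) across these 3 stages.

Daily accumulation at 13.4 °C = 13.4 − 8.9 = 4.5 DD/day.
Total K = 137 + 84 + 154 = 375 DD.
Total duration = 375 / 4.5 = 83.333 ≈ 83.3 days.

83.3 days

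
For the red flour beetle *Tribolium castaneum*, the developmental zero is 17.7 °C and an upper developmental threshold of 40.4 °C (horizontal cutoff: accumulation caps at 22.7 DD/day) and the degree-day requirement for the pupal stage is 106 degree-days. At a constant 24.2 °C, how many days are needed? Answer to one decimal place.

Daily accumulation = 24.2 − 17.7 = 6.5 DD/day.
Duration = 106 / 6.5 = 16.308 ≈ 16.3 days.

16.3 days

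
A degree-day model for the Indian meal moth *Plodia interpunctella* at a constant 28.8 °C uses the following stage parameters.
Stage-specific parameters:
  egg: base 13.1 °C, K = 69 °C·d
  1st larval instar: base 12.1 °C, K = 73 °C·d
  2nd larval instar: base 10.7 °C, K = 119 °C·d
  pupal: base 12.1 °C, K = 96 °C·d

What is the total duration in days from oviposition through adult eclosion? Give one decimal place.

egg: 69 / (28.8 − 13.1) = 69 / 15.7 = 4.395 d.
1st larval instar: 73 / (28.8 − 12.1) = 73 / 16.7 = 4.371 d.
2nd larval instar: 119 / (28.8 − 10.7) = 119 / 18.1 = 6.575 d.
pupal: 96 / (28.8 − 12.1) = 96 / 16.7 = 5.749 d.
Sum = 21.089 ≈ 21.1 days.

21.1 days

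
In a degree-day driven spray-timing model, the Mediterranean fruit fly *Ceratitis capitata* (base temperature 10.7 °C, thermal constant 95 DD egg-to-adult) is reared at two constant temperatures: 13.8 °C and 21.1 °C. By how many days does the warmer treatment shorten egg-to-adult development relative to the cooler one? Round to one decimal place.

At 13.8 °C: 95 / (13.8 − 10.7) = 95 / 3.1 = 30.645 d.
At 21.1 °C: 95 / (21.1 − 10.7) = 95 / 10.4 = 9.135 d.
Difference = |30.645 − 9.135| = 21.511 ≈ 21.5 days.

21.5 days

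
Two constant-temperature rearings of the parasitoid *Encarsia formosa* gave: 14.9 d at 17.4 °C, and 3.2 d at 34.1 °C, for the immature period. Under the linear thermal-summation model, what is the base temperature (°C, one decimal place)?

12.8 °C

Linear rate model ⇒ the product D·(T − T_b) is constant across temperatures.
14.9·(17.4 − T_b) = 3.2·(34.1 − T_b)
T_b = (14.9·17.4 − 3.2·34.1) / (14.9 − 3.2) = 150.14 / 11.7 = 12.832 °C ≈ 12.8 °C.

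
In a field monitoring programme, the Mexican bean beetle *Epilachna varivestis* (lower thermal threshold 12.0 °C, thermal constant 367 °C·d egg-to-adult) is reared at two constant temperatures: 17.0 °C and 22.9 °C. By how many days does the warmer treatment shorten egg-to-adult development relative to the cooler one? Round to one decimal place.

39.7 days

At 17.0 °C: 367 / (17.0 − 12.0) = 367 / 5.0 = 73.400 d.
At 22.9 °C: 367 / (22.9 − 12.0) = 367 / 10.9 = 33.670 d.
Difference = |73.400 − 33.670| = 39.730 ≈ 39.7 days.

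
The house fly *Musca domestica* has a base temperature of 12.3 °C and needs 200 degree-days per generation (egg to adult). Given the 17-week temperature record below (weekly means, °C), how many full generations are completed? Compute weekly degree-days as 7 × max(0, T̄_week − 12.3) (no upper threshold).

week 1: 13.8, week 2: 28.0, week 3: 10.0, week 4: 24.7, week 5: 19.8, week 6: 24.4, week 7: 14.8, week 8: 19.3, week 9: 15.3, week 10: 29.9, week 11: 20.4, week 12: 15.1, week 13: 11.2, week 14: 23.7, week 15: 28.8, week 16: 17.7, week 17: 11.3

Weekly DD (7 × max(0, T̄ − 12.3)): 10.5, 109.9, 0.0, 86.8, 52.5, 84.7, 17.5, 49.0, 21.0, 123.2, 56.7, 19.6, 0.0, 79.8, 115.5, 37.8, 0.0.
Season total = 864.5 DD.
Complete generations = ⌊864.5 / 200⌋ = 4.

4 generations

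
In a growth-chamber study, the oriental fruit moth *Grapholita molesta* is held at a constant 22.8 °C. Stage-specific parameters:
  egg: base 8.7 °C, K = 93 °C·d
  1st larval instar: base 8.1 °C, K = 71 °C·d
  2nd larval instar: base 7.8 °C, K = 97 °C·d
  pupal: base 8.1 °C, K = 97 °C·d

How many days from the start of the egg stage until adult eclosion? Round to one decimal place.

egg: 93 / (22.8 − 8.7) = 93 / 14.1 = 6.596 d.
1st larval instar: 71 / (22.8 − 8.1) = 71 / 14.7 = 4.830 d.
2nd larval instar: 97 / (22.8 − 7.8) = 97 / 15.0 = 6.467 d.
pupal: 97 / (22.8 − 8.1) = 97 / 14.7 = 6.599 d.
Sum = 24.491 ≈ 24.5 days.

24.5 days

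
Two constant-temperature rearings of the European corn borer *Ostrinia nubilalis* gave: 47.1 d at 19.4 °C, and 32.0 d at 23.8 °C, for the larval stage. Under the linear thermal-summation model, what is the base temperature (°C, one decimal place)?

10.1 °C

Under the model K = D·(T − T_b), so D₁·(T₁ − T_b) = D₂·(T₂ − T_b).
47.1·(19.4 − T_b) = 32.0·(23.8 − T_b)
T_b = (47.1·19.4 − 32.0·23.8) / (47.1 − 32.0) = 152.14 / 15.1 = 10.075 °C ≈ 10.1 °C.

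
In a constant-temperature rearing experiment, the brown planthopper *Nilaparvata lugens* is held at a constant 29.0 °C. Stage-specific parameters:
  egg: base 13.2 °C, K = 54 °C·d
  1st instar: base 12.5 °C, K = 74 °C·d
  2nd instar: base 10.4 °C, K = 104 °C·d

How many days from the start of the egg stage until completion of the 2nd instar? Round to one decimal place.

13.5 days

egg: 54 / (29.0 − 13.2) = 54 / 15.8 = 3.418 d.
1st instar: 74 / (29.0 − 12.5) = 74 / 16.5 = 4.485 d.
2nd instar: 104 / (29.0 − 10.4) = 104 / 18.6 = 5.591 d.
Sum = 13.494 ≈ 13.5 days.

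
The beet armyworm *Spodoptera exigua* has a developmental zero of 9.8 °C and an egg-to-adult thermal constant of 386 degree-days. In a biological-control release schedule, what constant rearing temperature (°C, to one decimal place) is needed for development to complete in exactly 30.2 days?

22.6 °C

Required daily accumulation = 386 / 30.2 = 12.781 DD/day.
T = T_base + 12.781 = 9.8 + 12.781 = 22.581 ≈ 22.6 °C.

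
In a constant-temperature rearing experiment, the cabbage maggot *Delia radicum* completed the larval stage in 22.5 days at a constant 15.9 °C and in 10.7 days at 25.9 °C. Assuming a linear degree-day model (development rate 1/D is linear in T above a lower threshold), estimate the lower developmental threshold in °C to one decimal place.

Under the model K = D·(T − T_b), so D₁·(T₁ − T_b) = D₂·(T₂ − T_b).
22.5·(15.9 − T_b) = 10.7·(25.9 − T_b)
T_b = (22.5·15.9 − 10.7·25.9) / (22.5 − 10.7) = 80.62 / 11.8 = 6.832 °C ≈ 6.8 °C.

6.8 °C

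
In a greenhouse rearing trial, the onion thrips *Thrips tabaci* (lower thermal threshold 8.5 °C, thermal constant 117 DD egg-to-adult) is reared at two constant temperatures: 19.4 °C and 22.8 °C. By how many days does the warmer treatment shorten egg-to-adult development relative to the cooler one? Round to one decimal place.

2.6 days

At 19.4 °C: 117 / (19.4 − 8.5) = 117 / 10.9 = 10.734 d.
At 22.8 °C: 117 / (22.8 − 8.5) = 117 / 14.3 = 8.182 d.
Difference = |10.734 − 8.182| = 2.552 ≈ 2.6 days.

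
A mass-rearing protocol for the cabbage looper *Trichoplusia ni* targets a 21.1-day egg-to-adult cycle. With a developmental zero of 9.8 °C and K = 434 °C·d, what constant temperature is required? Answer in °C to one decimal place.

30.4 °C

Required daily accumulation = 434 / 21.1 = 20.569 DD/day.
T = T_base + 20.569 = 9.8 + 20.569 = 30.369 ≈ 30.4 °C.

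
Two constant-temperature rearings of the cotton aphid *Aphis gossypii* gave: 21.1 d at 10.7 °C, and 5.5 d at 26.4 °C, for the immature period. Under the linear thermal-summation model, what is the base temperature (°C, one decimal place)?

5.2 °C

Under the model K = D·(T − T_b), so D₁·(T₁ − T_b) = D₂·(T₂ − T_b).
21.1·(10.7 − T_b) = 5.5·(26.4 − T_b)
T_b = (21.1·10.7 − 5.5·26.4) / (21.1 − 5.5) = 80.57 / 15.6 = 5.165 °C ≈ 5.2 °C.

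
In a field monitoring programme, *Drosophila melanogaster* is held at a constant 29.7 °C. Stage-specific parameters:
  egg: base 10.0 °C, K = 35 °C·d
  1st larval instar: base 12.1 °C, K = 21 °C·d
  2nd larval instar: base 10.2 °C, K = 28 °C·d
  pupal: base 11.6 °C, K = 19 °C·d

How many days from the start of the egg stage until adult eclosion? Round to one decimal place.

egg: 35 / (29.7 − 10.0) = 35 / 19.7 = 1.777 d.
1st larval instar: 21 / (29.7 − 12.1) = 21 / 17.6 = 1.193 d.
2nd larval instar: 28 / (29.7 − 10.2) = 28 / 19.5 = 1.436 d.
pupal: 19 / (29.7 − 11.6) = 19 / 18.1 = 1.050 d.
Sum = 5.455 ≈ 5.5 days.

5.5 days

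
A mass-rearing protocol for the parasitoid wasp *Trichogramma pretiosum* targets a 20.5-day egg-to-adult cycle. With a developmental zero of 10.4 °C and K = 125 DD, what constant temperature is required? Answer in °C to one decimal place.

Required daily accumulation = 125 / 20.5 = 6.098 DD/day.
T = T_base + 6.098 = 10.4 + 6.098 = 16.498 ≈ 16.5 °C.

16.5 °C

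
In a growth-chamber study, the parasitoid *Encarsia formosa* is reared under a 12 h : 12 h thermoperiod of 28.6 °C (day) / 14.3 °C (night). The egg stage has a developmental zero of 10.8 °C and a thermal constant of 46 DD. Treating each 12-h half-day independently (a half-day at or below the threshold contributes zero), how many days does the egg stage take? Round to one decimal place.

Day half: max(0, 28.6 − 10.8) × 0.5 = 17.8 × 0.5 = 8.90 DD.
Night half: max(0, 14.3 − 10.8) × 0.5 = 3.5 × 0.5 = 1.75 DD.
Per 24 h: 10.65 DD/day.
Duration = 46 / 10.65 = 4.319 ≈ 4.3 days.

4.3 days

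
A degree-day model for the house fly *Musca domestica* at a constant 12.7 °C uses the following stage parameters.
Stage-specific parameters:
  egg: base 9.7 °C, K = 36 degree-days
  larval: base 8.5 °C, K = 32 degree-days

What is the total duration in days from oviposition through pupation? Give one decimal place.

egg: 36 / (12.7 − 9.7) = 36 / 3.0 = 12.000 d.
larval: 32 / (12.7 − 8.5) = 32 / 4.2 = 7.619 d.
Sum = 19.619 ≈ 19.6 days.

19.6 days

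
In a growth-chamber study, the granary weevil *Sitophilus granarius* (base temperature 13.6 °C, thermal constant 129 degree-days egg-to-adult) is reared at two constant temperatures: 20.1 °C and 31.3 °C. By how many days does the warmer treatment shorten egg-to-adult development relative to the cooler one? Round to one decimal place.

12.6 days

At 20.1 °C: 129 / (20.1 − 13.6) = 129 / 6.5 = 19.846 d.
At 31.3 °C: 129 / (31.3 − 13.6) = 129 / 17.7 = 7.288 d.
Difference = |19.846 − 7.288| = 12.558 ≈ 12.6 days.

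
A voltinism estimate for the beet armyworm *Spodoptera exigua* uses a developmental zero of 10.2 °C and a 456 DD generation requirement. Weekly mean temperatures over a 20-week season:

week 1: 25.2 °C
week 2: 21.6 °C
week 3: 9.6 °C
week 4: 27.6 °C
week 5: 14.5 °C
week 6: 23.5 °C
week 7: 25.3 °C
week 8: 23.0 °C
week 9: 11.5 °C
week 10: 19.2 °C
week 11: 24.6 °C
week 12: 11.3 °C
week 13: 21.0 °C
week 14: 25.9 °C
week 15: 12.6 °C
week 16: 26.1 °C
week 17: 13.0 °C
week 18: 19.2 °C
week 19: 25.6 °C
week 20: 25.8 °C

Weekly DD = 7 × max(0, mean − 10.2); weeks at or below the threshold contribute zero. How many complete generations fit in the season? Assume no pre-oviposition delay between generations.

3 generations

Weekly DD (7 × max(0, T̄ − 10.2)): 105.0, 79.8, 0.0, 121.8, 30.1, 93.1, 105.7, 89.6, 9.1, 63.0, 100.8, 7.7, 75.6, 109.9, 16.8, 111.3, 19.6, 63.0, 107.8, 109.2.
Season total = 1418.9 DD.
Complete generations = ⌊1418.9 / 456⌋ = 3.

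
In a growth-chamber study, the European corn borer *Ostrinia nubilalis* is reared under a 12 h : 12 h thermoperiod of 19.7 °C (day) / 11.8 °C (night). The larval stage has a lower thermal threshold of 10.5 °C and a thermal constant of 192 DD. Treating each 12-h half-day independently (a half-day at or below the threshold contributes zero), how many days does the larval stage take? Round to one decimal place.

Day half: max(0, 19.7 − 10.5) × 0.5 = 9.2 × 0.5 = 4.60 DD.
Night half: max(0, 11.8 − 10.5) × 0.5 = 1.3 × 0.5 = 0.65 DD.
Per 24 h: 5.25 DD/day.
Duration = 192 / 5.25 = 36.571 ≈ 36.6 days.

36.6 days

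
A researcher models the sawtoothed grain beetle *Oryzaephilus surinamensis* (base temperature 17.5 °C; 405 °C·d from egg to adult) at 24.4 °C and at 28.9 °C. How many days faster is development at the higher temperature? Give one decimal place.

23.2 days

At 24.4 °C: 405 / (24.4 − 17.5) = 405 / 6.9 = 58.696 d.
At 28.9 °C: 405 / (28.9 − 17.5) = 405 / 11.4 = 35.526 d.
Difference = |58.696 − 35.526| = 23.169 ≈ 23.2 days.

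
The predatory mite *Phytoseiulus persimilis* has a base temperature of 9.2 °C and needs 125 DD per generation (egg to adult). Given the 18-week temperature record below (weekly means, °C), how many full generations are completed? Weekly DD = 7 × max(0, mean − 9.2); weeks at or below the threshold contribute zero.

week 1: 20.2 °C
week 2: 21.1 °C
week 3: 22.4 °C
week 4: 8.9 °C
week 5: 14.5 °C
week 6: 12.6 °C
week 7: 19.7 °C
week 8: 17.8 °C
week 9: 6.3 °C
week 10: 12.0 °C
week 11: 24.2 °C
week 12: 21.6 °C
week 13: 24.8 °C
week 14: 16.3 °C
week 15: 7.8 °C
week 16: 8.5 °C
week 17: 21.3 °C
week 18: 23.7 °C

8 generations

Weekly DD (7 × max(0, T̄ − 9.2)): 77.0, 83.3, 92.4, 0.0, 37.1, 23.8, 73.5, 60.2, 0.0, 19.6, 105.0, 86.8, 109.2, 49.7, 0.0, 0.0, 84.7, 101.5.
Season total = 1003.8 DD.
Complete generations = ⌊1003.8 / 125⌋ = 8.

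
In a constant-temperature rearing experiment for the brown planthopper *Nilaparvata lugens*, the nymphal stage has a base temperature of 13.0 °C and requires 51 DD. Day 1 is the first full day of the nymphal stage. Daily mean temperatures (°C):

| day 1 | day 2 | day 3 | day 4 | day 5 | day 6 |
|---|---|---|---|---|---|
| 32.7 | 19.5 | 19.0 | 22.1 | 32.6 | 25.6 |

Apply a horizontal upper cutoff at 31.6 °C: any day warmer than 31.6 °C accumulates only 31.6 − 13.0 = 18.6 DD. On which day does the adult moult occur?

day 5

Daily DD above 13.0 °C (capped at 18.6): 18.6, 6.5, 6.0, 9.1, 18.6, 12.6.
Cumulative: 18.6, 25.1, 31.1, 40.2, 58.8, 71.4.
The total first reaches 51 DD on day 5.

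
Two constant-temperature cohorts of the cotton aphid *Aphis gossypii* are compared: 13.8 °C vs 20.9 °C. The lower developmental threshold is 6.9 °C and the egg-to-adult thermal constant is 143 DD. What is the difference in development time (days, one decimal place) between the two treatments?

At 13.8 °C: 143 / (13.8 − 6.9) = 143 / 6.9 = 20.725 d.
At 20.9 °C: 143 / (20.9 − 6.9) = 143 / 14.0 = 10.214 d.
Difference = |20.725 − 10.214| = 10.510 ≈ 10.5 days.

10.5 days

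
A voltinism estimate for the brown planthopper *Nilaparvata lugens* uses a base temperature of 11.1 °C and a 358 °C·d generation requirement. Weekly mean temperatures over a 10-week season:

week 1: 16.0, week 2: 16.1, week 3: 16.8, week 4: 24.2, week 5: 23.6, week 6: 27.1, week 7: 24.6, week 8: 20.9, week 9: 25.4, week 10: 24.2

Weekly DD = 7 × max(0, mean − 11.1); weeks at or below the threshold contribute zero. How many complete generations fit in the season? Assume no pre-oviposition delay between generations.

Weekly DD (7 × max(0, T̄ − 11.1)): 34.3, 35.0, 39.9, 91.7, 87.5, 112.0, 94.5, 68.6, 100.1, 91.7.
Season total = 755.3 DD.
Complete generations = ⌊755.3 / 358⌋ = 2.

2 generations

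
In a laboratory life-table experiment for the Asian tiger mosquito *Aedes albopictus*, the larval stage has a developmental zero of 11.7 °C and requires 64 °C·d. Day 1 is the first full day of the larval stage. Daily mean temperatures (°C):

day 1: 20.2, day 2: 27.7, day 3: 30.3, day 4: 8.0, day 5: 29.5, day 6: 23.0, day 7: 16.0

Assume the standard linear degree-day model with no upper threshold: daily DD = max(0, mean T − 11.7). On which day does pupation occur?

day 6

Daily DD above 11.7 °C: 8.5, 16.0, 18.6, 0.0, 17.8, 11.3, 4.3.
Cumulative: 8.5, 24.5, 43.1, 43.1, 60.9, 72.2, 76.5.
The total first reaches 64 DD on day 6.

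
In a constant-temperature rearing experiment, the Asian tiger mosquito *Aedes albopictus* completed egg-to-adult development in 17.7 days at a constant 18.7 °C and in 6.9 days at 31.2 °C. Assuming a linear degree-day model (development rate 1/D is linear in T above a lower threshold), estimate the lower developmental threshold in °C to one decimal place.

Linear rate model ⇒ the product D·(T − T_b) is constant across temperatures.
17.7·(18.7 − T_b) = 6.9·(31.2 − T_b)
T_b = (17.7·18.7 − 6.9·31.2) / (17.7 − 6.9) = 115.71 / 10.8 = 10.714 °C ≈ 10.7 °C.

10.7 °C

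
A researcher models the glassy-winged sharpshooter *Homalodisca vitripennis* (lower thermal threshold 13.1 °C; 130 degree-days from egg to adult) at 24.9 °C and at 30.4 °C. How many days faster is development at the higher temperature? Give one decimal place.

At 24.9 °C: 130 / (24.9 − 13.1) = 130 / 11.8 = 11.017 d.
At 30.4 °C: 130 / (30.4 − 13.1) = 130 / 17.3 = 7.514 d.
Difference = |11.017 − 7.514| = 3.502 ≈ 3.5 days.

3.5 days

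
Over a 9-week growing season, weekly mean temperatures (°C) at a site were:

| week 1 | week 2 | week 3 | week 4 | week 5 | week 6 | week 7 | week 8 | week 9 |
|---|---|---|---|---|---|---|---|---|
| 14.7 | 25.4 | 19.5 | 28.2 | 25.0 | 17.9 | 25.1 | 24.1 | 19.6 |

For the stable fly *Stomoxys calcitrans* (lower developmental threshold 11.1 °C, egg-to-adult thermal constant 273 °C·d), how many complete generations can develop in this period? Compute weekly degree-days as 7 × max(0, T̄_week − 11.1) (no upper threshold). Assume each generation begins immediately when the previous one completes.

Weekly DD (7 × max(0, T̄ − 11.1)): 25.2, 100.1, 58.8, 119.7, 97.3, 47.6, 98.0, 91.0, 59.5.
Season total = 697.2 DD.
Complete generations = ⌊697.2 / 273⌋ = 2.

2 generations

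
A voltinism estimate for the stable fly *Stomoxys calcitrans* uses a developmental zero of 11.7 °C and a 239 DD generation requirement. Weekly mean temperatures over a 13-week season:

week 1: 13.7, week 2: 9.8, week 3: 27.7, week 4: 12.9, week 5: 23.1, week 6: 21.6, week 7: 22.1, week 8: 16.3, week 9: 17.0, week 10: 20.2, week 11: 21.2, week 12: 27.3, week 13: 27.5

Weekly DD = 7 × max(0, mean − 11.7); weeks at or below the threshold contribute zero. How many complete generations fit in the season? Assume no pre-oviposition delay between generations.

3 generations

Weekly DD (7 × max(0, T̄ − 11.7)): 14.0, 0.0, 112.0, 8.4, 79.8, 69.3, 72.8, 32.2, 37.1, 59.5, 66.5, 109.2, 110.6.
Season total = 771.4 DD.
Complete generations = ⌊771.4 / 239⌋ = 3.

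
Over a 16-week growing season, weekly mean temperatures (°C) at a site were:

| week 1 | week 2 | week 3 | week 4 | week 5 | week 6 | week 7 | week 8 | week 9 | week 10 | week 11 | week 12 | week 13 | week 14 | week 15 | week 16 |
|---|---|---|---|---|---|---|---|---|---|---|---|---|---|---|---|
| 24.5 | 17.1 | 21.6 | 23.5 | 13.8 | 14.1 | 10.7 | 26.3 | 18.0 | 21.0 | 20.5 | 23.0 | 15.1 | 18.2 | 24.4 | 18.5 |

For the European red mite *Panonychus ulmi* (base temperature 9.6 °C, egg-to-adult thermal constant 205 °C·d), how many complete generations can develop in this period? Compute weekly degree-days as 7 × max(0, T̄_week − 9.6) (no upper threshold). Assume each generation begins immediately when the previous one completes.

5 generations

Weekly DD (7 × max(0, T̄ − 9.6)): 104.3, 52.5, 84.0, 97.3, 29.4, 31.5, 7.7, 116.9, 58.8, 79.8, 76.3, 93.8, 38.5, 60.2, 103.6, 62.3.
Season total = 1096.9 DD.
Complete generations = ⌊1096.9 / 205⌋ = 5.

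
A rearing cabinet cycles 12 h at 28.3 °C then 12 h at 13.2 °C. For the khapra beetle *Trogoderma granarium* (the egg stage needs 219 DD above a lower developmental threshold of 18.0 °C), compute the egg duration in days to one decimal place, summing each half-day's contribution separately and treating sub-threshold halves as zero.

Day half: max(0, 28.3 − 18.0) × 0.5 = 10.3 × 0.5 = 5.15 DD.
Night half: max(0, 13.2 − 18.0) × 0.5 = 0.0 × 0.5 = 0.00 DD.
Per 24 h: 5.15 DD/day.
Duration = 219 / 5.15 = 42.524 ≈ 42.5 days.

42.5 days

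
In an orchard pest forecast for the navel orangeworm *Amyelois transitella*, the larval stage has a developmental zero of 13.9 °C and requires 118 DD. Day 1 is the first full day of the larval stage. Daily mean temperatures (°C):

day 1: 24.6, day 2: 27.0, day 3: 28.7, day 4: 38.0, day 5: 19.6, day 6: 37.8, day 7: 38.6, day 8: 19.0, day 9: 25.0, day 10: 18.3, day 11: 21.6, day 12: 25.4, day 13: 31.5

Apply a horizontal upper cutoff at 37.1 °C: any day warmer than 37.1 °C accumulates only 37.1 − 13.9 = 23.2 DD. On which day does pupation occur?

day 8

Daily DD above 13.9 °C (capped at 23.2): 10.7, 13.1, 14.8, 23.2, 5.7, 23.2, 23.2, 5.1, 11.1, 4.4, 7.7, 11.5, 17.6.
Cumulative: 10.7, 23.8, 38.6, 61.8, 67.5, 90.7, 113.9, 119.0, 130.1, 134.5, 142.2, 153.7, 171.3.
The total first reaches 118 DD on day 8.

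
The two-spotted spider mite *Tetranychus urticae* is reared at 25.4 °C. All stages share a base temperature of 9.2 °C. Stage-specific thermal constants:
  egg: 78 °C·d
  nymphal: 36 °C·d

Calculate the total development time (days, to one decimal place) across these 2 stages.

Daily accumulation at 25.4 °C = 25.4 − 9.2 = 16.2 DD/day.
Total K = 78 + 36 = 114 DD.
Total duration = 114 / 16.2 = 7.037 ≈ 7.0 days.

7.0 days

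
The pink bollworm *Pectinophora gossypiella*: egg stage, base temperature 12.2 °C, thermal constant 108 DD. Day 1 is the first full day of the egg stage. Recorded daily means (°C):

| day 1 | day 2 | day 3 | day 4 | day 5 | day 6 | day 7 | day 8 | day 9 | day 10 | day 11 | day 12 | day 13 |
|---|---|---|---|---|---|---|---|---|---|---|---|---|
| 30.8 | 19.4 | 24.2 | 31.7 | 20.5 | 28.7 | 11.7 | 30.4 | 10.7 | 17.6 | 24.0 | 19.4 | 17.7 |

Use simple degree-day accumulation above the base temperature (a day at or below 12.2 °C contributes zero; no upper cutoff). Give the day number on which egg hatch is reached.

day 11

Daily DD above 12.2 °C: 18.6, 7.2, 12.0, 19.5, 8.3, 16.5, 0.0, 18.2, 0.0, 5.4, 11.8, 7.2, 5.5.
Cumulative: 18.6, 25.8, 37.8, 57.3, 65.6, 82.1, 82.1, 100.3, 100.3, 105.7, 117.5, 124.7, 130.2.
The total first reaches 108 DD on day 11.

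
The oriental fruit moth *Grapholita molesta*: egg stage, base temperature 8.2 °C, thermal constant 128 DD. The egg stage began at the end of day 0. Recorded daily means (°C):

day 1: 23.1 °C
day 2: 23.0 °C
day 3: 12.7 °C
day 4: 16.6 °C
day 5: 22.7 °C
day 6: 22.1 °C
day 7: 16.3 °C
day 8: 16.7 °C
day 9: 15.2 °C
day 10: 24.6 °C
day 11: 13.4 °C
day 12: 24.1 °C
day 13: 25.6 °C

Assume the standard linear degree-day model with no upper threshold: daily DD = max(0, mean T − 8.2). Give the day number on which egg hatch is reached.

Daily DD above 8.2 °C: 14.9, 14.8, 4.5, 8.4, 14.5, 13.9, 8.1, 8.5, 7.0, 16.4, 5.2, 15.9, 17.4.
Cumulative: 14.9, 29.7, 34.2, 42.6, 57.1, 71.0, 79.1, 87.6, 94.6, 111.0, 116.2, 132.1, 149.5.
The total first reaches 128 DD on day 12.

day 12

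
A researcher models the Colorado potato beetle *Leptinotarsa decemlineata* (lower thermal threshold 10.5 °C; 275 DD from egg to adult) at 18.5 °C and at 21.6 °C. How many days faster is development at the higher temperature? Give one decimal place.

9.6 days

At 18.5 °C: 275 / (18.5 − 10.5) = 275 / 8.0 = 34.375 d.
At 21.6 °C: 275 / (21.6 − 10.5) = 275 / 11.1 = 24.775 d.
Difference = |34.375 − 24.775| = 9.600 ≈ 9.6 days.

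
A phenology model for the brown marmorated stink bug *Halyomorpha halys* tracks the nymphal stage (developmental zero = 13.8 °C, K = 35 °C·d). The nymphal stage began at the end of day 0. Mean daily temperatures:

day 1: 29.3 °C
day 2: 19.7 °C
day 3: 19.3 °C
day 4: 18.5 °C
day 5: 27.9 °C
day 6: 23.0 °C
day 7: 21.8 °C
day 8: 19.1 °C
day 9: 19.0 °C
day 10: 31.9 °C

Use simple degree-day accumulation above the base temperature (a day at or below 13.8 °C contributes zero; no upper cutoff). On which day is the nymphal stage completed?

Daily DD above 13.8 °C: 15.5, 5.9, 5.5, 4.7, 14.1, 9.2, 8.0, 5.3, 5.2, 18.1.
Cumulative: 15.5, 21.4, 26.9, 31.6, 45.7, 54.9, 62.9, 68.2, 73.4, 91.5.
The total first reaches 35 DD on day 5.

day 5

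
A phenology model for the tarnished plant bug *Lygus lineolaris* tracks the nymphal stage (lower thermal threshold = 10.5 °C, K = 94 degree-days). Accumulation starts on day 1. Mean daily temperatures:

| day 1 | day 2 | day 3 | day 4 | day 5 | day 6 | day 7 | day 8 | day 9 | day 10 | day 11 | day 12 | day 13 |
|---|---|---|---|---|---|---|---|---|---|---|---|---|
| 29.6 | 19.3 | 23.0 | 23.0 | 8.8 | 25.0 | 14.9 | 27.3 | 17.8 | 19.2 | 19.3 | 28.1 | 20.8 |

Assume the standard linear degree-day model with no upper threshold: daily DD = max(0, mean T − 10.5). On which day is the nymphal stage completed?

day 9

Daily DD above 10.5 °C: 19.1, 8.8, 12.5, 12.5, 0.0, 14.5, 4.4, 16.8, 7.3, 8.7, 8.8, 17.6, 10.3.
Cumulative: 19.1, 27.9, 40.4, 52.9, 52.9, 67.4, 71.8, 88.6, 95.9, 104.6, 113.4, 131.0, 141.3.
The total first reaches 94 DD on day 9.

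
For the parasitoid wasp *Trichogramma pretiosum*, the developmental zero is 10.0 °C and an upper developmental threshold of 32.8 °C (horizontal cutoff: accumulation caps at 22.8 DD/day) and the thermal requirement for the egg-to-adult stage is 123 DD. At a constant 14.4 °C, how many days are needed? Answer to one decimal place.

28.0 days

Daily accumulation = 14.4 − 10.0 = 4.4 DD/day.
Duration = 123 / 4.4 = 27.955 ≈ 28.0 days.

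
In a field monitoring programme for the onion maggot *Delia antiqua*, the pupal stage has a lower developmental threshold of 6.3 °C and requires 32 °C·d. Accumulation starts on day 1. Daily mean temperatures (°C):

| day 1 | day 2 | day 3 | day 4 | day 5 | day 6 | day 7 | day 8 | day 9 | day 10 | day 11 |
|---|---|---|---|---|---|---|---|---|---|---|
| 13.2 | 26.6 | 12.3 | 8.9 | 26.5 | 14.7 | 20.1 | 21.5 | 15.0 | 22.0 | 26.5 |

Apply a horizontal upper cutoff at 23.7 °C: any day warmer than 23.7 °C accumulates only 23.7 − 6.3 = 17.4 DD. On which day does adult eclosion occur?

day 4

Daily DD above 6.3 °C (capped at 17.4): 6.9, 17.4, 6.0, 2.6, 17.4, 8.4, 13.8, 15.2, 8.7, 15.7, 17.4.
Cumulative: 6.9, 24.3, 30.3, 32.9, 50.3, 58.7, 72.5, 87.7, 96.4, 112.1, 129.5.
The total first reaches 32 DD on day 4.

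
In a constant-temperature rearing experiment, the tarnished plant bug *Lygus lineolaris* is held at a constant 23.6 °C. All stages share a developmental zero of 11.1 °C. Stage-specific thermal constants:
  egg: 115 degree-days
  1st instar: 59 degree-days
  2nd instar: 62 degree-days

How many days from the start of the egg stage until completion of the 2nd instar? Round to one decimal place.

Daily accumulation at 23.6 °C = 23.6 − 11.1 = 12.5 DD/day.
Total K = 115 + 59 + 62 = 236 DD.
Total duration = 236 / 12.5 = 18.880 ≈ 18.9 days.

18.9 days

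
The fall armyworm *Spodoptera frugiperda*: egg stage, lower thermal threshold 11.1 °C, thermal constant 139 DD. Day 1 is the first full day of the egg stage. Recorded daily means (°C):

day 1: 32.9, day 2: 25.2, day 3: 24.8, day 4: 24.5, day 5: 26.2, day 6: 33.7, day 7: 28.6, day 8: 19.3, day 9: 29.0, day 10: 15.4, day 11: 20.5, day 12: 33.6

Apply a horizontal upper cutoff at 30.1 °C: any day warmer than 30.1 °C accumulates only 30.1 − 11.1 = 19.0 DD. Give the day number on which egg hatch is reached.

Daily DD above 11.1 °C (capped at 19.0): 19.0, 14.1, 13.7, 13.4, 15.1, 19.0, 17.5, 8.2, 17.9, 4.3, 9.4, 19.0.
Cumulative: 19.0, 33.1, 46.8, 60.2, 75.3, 94.3, 111.8, 120.0, 137.9, 142.2, 151.6, 170.6.
The total first reaches 139 DD on day 10.

day 10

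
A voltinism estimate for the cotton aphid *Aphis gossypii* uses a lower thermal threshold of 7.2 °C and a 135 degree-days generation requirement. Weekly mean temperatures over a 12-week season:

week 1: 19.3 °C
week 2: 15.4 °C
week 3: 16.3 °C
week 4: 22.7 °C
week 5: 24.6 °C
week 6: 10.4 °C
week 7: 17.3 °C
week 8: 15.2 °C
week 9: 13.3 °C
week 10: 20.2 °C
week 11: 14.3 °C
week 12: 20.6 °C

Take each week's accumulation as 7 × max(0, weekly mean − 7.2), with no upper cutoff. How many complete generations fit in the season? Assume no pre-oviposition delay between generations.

Weekly DD (7 × max(0, T̄ − 7.2)): 84.7, 57.4, 63.7, 108.5, 121.8, 22.4, 70.7, 56.0, 42.7, 91.0, 49.7, 93.8.
Season total = 862.4 DD.
Complete generations = ⌊862.4 / 135⌋ = 6.

6 generations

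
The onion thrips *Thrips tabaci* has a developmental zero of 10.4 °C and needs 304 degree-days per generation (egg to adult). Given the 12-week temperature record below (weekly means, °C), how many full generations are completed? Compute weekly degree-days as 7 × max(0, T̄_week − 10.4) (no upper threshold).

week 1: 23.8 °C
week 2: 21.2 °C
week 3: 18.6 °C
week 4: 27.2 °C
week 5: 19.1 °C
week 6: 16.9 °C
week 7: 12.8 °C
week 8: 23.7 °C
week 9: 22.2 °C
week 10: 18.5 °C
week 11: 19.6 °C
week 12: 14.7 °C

Weekly DD (7 × max(0, T̄ − 10.4)): 93.8, 75.6, 57.4, 117.6, 60.9, 45.5, 16.8, 93.1, 82.6, 56.7, 64.4, 30.1.
Season total = 794.5 DD.
Complete generations = ⌊794.5 / 304⌋ = 2.

2 generations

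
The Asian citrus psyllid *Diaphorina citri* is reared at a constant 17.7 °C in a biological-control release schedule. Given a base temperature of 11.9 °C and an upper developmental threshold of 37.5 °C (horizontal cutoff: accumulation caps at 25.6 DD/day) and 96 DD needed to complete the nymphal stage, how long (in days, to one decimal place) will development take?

Daily accumulation = 17.7 − 11.9 = 5.8 DD/day.
Duration = 96 / 5.8 = 16.552 ≈ 16.6 days.

16.6 days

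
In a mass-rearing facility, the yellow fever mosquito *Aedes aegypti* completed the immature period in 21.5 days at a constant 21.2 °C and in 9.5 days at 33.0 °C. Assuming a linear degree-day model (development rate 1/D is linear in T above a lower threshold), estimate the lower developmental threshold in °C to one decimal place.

Equal thermal constants: D₁(T₁ − T_b) = D₂(T₂ − T_b).
21.5·(21.2 − T_b) = 9.5·(33.0 − T_b)
T_b = (21.5·21.2 − 9.5·33.0) / (21.5 − 9.5) = 142.30 / 12.0 = 11.858 °C ≈ 11.9 °C.

11.9 °C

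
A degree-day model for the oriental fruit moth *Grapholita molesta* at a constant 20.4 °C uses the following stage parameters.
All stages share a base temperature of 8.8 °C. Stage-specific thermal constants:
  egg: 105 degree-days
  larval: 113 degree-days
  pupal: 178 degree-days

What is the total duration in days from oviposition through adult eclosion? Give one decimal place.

34.1 days

Daily accumulation at 20.4 °C = 20.4 − 8.8 = 11.6 DD/day.
Total K = 105 + 113 + 178 = 396 DD.
Total duration = 396 / 11.6 = 34.138 ≈ 34.1 days.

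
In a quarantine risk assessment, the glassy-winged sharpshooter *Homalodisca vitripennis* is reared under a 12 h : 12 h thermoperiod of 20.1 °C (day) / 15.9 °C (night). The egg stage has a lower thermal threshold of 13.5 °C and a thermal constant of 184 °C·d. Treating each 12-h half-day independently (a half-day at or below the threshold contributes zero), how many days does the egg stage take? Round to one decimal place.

40.9 days

Day half: max(0, 20.1 − 13.5) × 0.5 = 6.6 × 0.5 = 3.30 DD.
Night half: max(0, 15.9 − 13.5) × 0.5 = 2.4 × 0.5 = 1.20 DD.
Per 24 h: 4.50 DD/day.
Duration = 184 / 4.50 = 40.889 ≈ 40.9 days.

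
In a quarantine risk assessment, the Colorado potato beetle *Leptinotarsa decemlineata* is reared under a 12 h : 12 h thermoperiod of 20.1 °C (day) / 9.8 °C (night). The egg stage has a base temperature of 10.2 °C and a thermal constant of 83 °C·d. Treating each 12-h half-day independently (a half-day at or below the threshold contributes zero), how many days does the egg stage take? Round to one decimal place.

Day half: max(0, 20.1 − 10.2) × 0.5 = 9.9 × 0.5 = 4.95 DD.
Night half: max(0, 9.8 − 10.2) × 0.5 = 0.0 × 0.5 = 0.00 DD.
Per 24 h: 4.95 DD/day.
Duration = 83 / 4.95 = 16.768 ≈ 16.8 days.

16.8 days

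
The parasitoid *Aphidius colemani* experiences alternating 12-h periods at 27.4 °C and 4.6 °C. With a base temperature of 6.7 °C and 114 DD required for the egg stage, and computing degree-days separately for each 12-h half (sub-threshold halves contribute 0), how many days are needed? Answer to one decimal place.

Day half: max(0, 27.4 − 6.7) × 0.5 = 20.7 × 0.5 = 10.35 DD.
Night half: max(0, 4.6 − 6.7) × 0.5 = 0.0 × 0.5 = 0.00 DD.
Per 24 h: 10.35 DD/day.
Duration = 114 / 10.35 = 11.014 ≈ 11.0 days.

11.0 days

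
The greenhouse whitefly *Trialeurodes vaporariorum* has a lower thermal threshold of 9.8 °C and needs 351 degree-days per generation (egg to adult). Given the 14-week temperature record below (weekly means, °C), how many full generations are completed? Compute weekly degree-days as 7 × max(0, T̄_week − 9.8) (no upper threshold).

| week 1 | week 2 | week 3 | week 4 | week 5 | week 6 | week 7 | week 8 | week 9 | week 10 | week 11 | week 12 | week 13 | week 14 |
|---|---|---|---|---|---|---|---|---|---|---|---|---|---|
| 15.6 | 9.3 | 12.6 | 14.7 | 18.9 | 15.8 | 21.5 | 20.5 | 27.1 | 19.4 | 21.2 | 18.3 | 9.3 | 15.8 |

Weekly DD (7 × max(0, T̄ − 9.8)): 40.6, 0.0, 19.6, 34.3, 63.7, 42.0, 81.9, 74.9, 121.1, 67.2, 79.8, 59.5, 0.0, 42.0.
Season total = 726.6 DD.
Complete generations = ⌊726.6 / 351⌋ = 2.

2 generations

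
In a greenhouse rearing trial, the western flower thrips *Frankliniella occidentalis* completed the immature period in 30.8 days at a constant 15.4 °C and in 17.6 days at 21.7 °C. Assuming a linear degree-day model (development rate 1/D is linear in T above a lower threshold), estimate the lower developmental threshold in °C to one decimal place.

7.0 °C

Under the model K = D·(T − T_b), so D₁·(T₁ − T_b) = D₂·(T₂ − T_b).
30.8·(15.4 − T_b) = 17.6·(21.7 − T_b)
T_b = (30.8·15.4 − 17.6·21.7) / (30.8 − 17.6) = 92.40 / 13.2 = 7.000 °C ≈ 7.0 °C.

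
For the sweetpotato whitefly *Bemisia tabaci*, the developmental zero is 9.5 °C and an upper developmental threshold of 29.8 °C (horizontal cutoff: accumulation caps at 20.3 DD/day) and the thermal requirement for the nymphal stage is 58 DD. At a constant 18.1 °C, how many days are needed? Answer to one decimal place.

Daily accumulation = 18.1 − 9.5 = 8.6 DD/day.
Duration = 58 / 8.6 = 6.744 ≈ 6.7 days.

6.7 days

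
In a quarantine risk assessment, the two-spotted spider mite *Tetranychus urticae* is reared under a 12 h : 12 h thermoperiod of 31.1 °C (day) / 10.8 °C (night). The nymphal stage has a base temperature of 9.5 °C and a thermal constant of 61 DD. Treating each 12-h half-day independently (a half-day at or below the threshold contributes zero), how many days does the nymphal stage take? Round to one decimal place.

5.3 days

Day half: max(0, 31.1 − 9.5) × 0.5 = 21.6 × 0.5 = 10.80 DD.
Night half: max(0, 10.8 − 9.5) × 0.5 = 1.3 × 0.5 = 0.65 DD.
Per 24 h: 11.45 DD/day.
Duration = 61 / 11.45 = 5.328 ≈ 5.3 days.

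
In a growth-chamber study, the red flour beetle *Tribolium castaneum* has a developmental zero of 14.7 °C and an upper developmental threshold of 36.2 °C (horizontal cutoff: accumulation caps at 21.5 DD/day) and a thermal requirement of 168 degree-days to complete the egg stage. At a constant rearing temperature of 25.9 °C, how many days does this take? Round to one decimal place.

15.0 days

Daily accumulation = 25.9 − 14.7 = 11.2 DD/day.
Duration = 168 / 11.2 = 15.000 ≈ 15.0 days.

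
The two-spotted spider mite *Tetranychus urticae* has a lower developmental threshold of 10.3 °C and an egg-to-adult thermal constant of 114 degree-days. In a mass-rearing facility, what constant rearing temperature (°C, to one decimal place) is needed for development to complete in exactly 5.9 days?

29.6 °C

Required daily accumulation = 114 / 5.9 = 19.322 DD/day.
T = T_base + 19.322 = 10.3 + 19.322 = 29.622 ≈ 29.6 °C.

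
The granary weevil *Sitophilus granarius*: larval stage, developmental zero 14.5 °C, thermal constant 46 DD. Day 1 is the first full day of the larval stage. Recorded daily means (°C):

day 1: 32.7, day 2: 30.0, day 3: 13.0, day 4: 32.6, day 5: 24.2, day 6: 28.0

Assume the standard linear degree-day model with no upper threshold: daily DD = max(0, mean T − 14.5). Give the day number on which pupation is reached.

Daily DD above 14.5 °C: 18.2, 15.5, 0.0, 18.1, 9.7, 13.5.
Cumulative: 18.2, 33.7, 33.7, 51.8, 61.5, 75.0.
The total first reaches 46 DD on day 4.

day 4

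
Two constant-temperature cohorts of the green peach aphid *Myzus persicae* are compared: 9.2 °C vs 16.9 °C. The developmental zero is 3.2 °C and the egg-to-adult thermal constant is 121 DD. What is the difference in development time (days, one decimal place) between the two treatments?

At 9.2 °C: 121 / (9.2 − 3.2) = 121 / 6.0 = 20.167 d.
At 16.9 °C: 121 / (16.9 − 3.2) = 121 / 13.7 = 8.832 d.
Difference = |20.167 − 8.832| = 11.335 ≈ 11.3 days.

11.3 days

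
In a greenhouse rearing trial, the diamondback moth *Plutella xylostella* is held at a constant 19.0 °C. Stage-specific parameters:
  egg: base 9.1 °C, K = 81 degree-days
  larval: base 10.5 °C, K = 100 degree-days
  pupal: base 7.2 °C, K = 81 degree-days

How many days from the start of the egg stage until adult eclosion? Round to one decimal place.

26.8 days

egg: 81 / (19.0 − 9.1) = 81 / 9.9 = 8.182 d.
larval: 100 / (19.0 − 10.5) = 100 / 8.5 = 11.765 d.
pupal: 81 / (19.0 − 7.2) = 81 / 11.8 = 6.864 d.
Sum = 26.811 ≈ 26.8 days.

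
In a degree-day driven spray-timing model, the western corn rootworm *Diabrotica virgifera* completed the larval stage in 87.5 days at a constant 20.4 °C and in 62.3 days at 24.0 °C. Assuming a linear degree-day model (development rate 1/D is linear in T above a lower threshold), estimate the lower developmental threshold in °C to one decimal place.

Equal thermal constants: D₁(T₁ − T_b) = D₂(T₂ − T_b).
87.5·(20.4 − T_b) = 62.3·(24.0 − T_b)
T_b = (87.5·20.4 − 62.3·24.0) / (87.5 − 62.3) = 289.80 / 25.2 = 11.500 °C ≈ 11.5 °C.

11.5 °C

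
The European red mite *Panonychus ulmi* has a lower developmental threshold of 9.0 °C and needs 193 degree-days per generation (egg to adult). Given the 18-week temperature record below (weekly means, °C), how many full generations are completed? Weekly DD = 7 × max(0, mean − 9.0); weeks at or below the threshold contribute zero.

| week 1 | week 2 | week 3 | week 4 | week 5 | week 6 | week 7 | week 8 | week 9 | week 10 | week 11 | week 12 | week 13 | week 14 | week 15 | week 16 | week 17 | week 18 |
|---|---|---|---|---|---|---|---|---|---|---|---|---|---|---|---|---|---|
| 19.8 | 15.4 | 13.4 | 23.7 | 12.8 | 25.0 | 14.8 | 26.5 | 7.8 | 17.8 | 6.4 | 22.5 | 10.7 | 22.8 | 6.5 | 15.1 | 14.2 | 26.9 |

5 generations

Weekly DD (7 × max(0, T̄ − 9.0)): 75.6, 44.8, 30.8, 102.9, 26.6, 112.0, 40.6, 122.5, 0.0, 61.6, 0.0, 94.5, 11.9, 96.6, 0.0, 42.7, 36.4, 125.3.
Season total = 1024.8 DD.
Complete generations = ⌊1024.8 / 193⌋ = 5.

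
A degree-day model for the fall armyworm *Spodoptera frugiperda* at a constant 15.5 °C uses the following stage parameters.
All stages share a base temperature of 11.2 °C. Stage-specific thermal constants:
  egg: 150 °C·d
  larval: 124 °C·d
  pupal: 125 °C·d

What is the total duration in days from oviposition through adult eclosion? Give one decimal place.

Daily accumulation at 15.5 °C = 15.5 − 11.2 = 4.3 DD/day.
Total K = 150 + 124 + 125 = 399 DD.
Total duration = 399 / 4.3 = 92.791 ≈ 92.8 days.

92.8 days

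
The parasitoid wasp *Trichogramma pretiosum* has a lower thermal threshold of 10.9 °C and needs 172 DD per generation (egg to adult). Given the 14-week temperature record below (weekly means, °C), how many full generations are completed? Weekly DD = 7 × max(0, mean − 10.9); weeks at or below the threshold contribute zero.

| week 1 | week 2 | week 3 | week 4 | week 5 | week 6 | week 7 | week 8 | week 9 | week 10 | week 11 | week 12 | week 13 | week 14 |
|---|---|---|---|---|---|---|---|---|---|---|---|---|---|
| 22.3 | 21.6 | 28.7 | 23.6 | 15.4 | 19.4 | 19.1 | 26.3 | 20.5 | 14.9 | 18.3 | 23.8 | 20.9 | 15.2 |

Weekly DD (7 × max(0, T̄ − 10.9)): 79.8, 74.9, 124.6, 88.9, 31.5, 59.5, 57.4, 107.8, 67.2, 28.0, 51.8, 90.3, 70.0, 30.1.
Season total = 961.8 DD.
Complete generations = ⌊961.8 / 172⌋ = 5.

5 generations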